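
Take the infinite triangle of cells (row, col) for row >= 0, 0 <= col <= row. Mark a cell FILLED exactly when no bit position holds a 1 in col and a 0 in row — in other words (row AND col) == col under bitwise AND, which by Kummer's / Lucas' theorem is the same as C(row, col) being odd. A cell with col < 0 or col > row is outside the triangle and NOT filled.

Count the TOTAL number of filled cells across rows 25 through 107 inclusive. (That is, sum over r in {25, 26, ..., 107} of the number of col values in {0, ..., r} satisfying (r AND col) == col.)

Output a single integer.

Answer: 1256

Derivation:
r25=11001 pc3: +8 =8
r26=11010 pc3: +8 =16
r27=11011 pc4: +16 =32
r28=11100 pc3: +8 =40
r29=11101 pc4: +16 =56
r30=11110 pc4: +16 =72
r31=11111 pc5: +32 =104
r32=100000 pc1: +2 =106
r33=100001 pc2: +4 =110
r34=100010 pc2: +4 =114
r35=100011 pc3: +8 =122
r36=100100 pc2: +4 =126
r37=100101 pc3: +8 =134
r38=100110 pc3: +8 =142
r39=100111 pc4: +16 =158
r40=101000 pc2: +4 =162
r41=101001 pc3: +8 =170
r42=101010 pc3: +8 =178
r43=101011 pc4: +16 =194
r44=101100 pc3: +8 =202
r45=101101 pc4: +16 =218
r46=101110 pc4: +16 =234
r47=101111 pc5: +32 =266
r48=110000 pc2: +4 =270
r49=110001 pc3: +8 =278
r50=110010 pc3: +8 =286
r51=110011 pc4: +16 =302
r52=110100 pc3: +8 =310
r53=110101 pc4: +16 =326
r54=110110 pc4: +16 =342
r55=110111 pc5: +32 =374
r56=111000 pc3: +8 =382
r57=111001 pc4: +16 =398
r58=111010 pc4: +16 =414
r59=111011 pc5: +32 =446
r60=111100 pc4: +16 =462
r61=111101 pc5: +32 =494
r62=111110 pc5: +32 =526
r63=111111 pc6: +64 =590
r64=1000000 pc1: +2 =592
r65=1000001 pc2: +4 =596
r66=1000010 pc2: +4 =600
r67=1000011 pc3: +8 =608
r68=1000100 pc2: +4 =612
r69=1000101 pc3: +8 =620
r70=1000110 pc3: +8 =628
r71=1000111 pc4: +16 =644
r72=1001000 pc2: +4 =648
r73=1001001 pc3: +8 =656
r74=1001010 pc3: +8 =664
r75=1001011 pc4: +16 =680
r76=1001100 pc3: +8 =688
r77=1001101 pc4: +16 =704
r78=1001110 pc4: +16 =720
r79=1001111 pc5: +32 =752
r80=1010000 pc2: +4 =756
r81=1010001 pc3: +8 =764
r82=1010010 pc3: +8 =772
r83=1010011 pc4: +16 =788
r84=1010100 pc3: +8 =796
r85=1010101 pc4: +16 =812
r86=1010110 pc4: +16 =828
r87=1010111 pc5: +32 =860
r88=1011000 pc3: +8 =868
r89=1011001 pc4: +16 =884
r90=1011010 pc4: +16 =900
r91=1011011 pc5: +32 =932
r92=1011100 pc4: +16 =948
r93=1011101 pc5: +32 =980
r94=1011110 pc5: +32 =1012
r95=1011111 pc6: +64 =1076
r96=1100000 pc2: +4 =1080
r97=1100001 pc3: +8 =1088
r98=1100010 pc3: +8 =1096
r99=1100011 pc4: +16 =1112
r100=1100100 pc3: +8 =1120
r101=1100101 pc4: +16 =1136
r102=1100110 pc4: +16 =1152
r103=1100111 pc5: +32 =1184
r104=1101000 pc3: +8 =1192
r105=1101001 pc4: +16 =1208
r106=1101010 pc4: +16 =1224
r107=1101011 pc5: +32 =1256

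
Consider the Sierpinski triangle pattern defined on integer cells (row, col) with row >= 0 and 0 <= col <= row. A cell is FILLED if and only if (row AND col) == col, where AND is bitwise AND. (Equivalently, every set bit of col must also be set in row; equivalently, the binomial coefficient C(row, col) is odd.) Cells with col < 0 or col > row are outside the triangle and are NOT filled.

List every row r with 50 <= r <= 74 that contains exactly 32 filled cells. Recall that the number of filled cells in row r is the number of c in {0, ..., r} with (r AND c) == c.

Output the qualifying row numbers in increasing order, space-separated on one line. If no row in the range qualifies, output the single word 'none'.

Answer: 55 59 61 62

Derivation:
Row r has 2^popcount(r) filled cells, so we need popcount(r) = log2(32) = 5.
Scan r = 50..74 and keep those with exactly 5 one-bits:
r=50=110010 popcount=3 -> skip
r=51=110011 popcount=4 -> skip
r=52=110100 popcount=3 -> skip
r=53=110101 popcount=4 -> skip
r=54=110110 popcount=4 -> skip
r=55=110111 popcount=5 -> KEEP
r=56=111000 popcount=3 -> skip
r=57=111001 popcount=4 -> skip
r=58=111010 popcount=4 -> skip
r=59=111011 popcount=5 -> KEEP
r=60=111100 popcount=4 -> skip
r=61=111101 popcount=5 -> KEEP
r=62=111110 popcount=5 -> KEEP
r=63=111111 popcount=6 -> skip
r=64=1000000 popcount=1 -> skip
r=65=1000001 popcount=2 -> skip
r=66=1000010 popcount=2 -> skip
r=67=1000011 popcount=3 -> skip
r=68=1000100 popcount=2 -> skip
r=69=1000101 popcount=3 -> skip
r=70=1000110 popcount=3 -> skip
r=71=1000111 popcount=4 -> skip
r=72=1001000 popcount=2 -> skip
r=73=1001001 popcount=3 -> skip
r=74=1001010 popcount=3 -> skip
Kept rows: 55 59 61 62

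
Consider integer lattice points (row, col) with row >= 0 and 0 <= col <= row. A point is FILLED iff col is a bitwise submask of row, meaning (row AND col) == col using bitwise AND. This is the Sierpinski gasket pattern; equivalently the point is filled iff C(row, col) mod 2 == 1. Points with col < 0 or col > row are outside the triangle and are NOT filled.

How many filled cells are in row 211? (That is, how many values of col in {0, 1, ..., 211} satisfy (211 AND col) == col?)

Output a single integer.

211 in binary = 11010011
popcount(211) = number of 1-bits in 11010011 = 5
A col c satisfies (211 AND c) == c iff every set bit of c is also set in 211; each of the 5 set bits of 211 can independently be on or off in c.
count = 2^5 = 32

Answer: 32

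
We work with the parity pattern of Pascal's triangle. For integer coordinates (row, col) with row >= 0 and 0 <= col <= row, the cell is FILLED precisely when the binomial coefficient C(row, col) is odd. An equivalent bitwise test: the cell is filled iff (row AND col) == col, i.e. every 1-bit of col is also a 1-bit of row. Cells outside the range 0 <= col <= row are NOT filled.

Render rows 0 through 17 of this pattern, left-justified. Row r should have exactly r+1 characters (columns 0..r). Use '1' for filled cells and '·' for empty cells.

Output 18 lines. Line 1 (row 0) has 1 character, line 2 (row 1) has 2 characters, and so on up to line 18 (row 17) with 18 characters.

Answer: 1
11
1·1
1111
1···1
11··11
1·1·1·1
11111111
1·······1
11······11
1·1·····1·1
1111····1111
1···1···1···1
11··11··11··11
1·1·1·1·1·1·1·1
1111111111111111
1···············1
11··············11

Derivation:
r0=0: 1
r1=1: 11
r2=10: 1·1
r3=11: 1111
r4=100: 1···1
r5=101: 11··11
r6=110: 1·1·1·1
r7=111: 11111111
r8=1000: 1·······1
r9=1001: 11······11
r10=1010: 1·1·····1·1
r11=1011: 1111····1111
r12=1100: 1···1···1···1
r13=1101: 11··11··11··11
r14=1110: 1·1·1·1·1·1·1·1
r15=1111: 1111111111111111
r16=10000: 1···············1
r17=10001: 11··············11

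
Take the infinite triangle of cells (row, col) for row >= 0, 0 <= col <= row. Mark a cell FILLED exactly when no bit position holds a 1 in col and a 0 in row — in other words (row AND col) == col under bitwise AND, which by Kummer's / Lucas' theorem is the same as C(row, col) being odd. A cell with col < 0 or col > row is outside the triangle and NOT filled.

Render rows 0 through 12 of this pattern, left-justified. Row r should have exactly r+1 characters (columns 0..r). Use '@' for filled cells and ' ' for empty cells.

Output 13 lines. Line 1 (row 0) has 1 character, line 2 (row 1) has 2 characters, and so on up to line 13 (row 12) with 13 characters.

Answer: @
@@
@ @
@@@@
@   @
@@  @@
@ @ @ @
@@@@@@@@
@       @
@@      @@
@ @     @ @
@@@@    @@@@
@   @   @   @

Derivation:
r0=0: @
r1=1: @@
r2=10: @ @
r3=11: @@@@
r4=100: @   @
r5=101: @@  @@
r6=110: @ @ @ @
r7=111: @@@@@@@@
r8=1000: @       @
r9=1001: @@      @@
r10=1010: @ @     @ @
r11=1011: @@@@    @@@@
r12=1100: @   @   @   @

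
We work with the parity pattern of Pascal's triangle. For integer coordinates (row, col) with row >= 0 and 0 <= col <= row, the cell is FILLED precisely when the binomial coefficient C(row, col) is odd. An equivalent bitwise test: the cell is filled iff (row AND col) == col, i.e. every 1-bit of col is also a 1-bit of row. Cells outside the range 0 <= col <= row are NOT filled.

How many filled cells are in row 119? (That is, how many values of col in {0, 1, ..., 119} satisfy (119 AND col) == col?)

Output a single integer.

119 in binary = 1110111
popcount(119) = number of 1-bits in 1110111 = 6
A col c satisfies (119 AND c) == c iff every set bit of c is also set in 119; each of the 6 set bits of 119 can independently be on or off in c.
count = 2^6 = 64

Answer: 64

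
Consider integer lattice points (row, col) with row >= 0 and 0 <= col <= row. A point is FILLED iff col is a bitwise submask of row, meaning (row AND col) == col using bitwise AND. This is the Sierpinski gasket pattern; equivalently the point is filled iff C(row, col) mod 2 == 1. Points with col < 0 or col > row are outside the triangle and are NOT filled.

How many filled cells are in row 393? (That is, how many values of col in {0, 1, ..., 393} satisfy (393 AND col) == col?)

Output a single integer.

Answer: 16

Derivation:
393 in binary = 110001001
popcount(393) = number of 1-bits in 110001001 = 4
A col c satisfies (393 AND c) == c iff every set bit of c is also set in 393; each of the 4 set bits of 393 can independently be on or off in c.
count = 2^4 = 16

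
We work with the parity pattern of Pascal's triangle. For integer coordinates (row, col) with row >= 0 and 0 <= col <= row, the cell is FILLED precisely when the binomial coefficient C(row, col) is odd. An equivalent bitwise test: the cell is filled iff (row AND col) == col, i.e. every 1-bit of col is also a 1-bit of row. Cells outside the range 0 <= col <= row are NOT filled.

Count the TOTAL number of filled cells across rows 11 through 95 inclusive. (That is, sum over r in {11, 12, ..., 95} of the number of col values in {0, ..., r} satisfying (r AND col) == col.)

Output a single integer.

r11=1011 pc3: +8 =8
r12=1100 pc2: +4 =12
r13=1101 pc3: +8 =20
r14=1110 pc3: +8 =28
r15=1111 pc4: +16 =44
r16=10000 pc1: +2 =46
r17=10001 pc2: +4 =50
r18=10010 pc2: +4 =54
r19=10011 pc3: +8 =62
r20=10100 pc2: +4 =66
r21=10101 pc3: +8 =74
r22=10110 pc3: +8 =82
r23=10111 pc4: +16 =98
r24=11000 pc2: +4 =102
r25=11001 pc3: +8 =110
r26=11010 pc3: +8 =118
r27=11011 pc4: +16 =134
r28=11100 pc3: +8 =142
r29=11101 pc4: +16 =158
r30=11110 pc4: +16 =174
r31=11111 pc5: +32 =206
r32=100000 pc1: +2 =208
r33=100001 pc2: +4 =212
r34=100010 pc2: +4 =216
r35=100011 pc3: +8 =224
r36=100100 pc2: +4 =228
r37=100101 pc3: +8 =236
r38=100110 pc3: +8 =244
r39=100111 pc4: +16 =260
r40=101000 pc2: +4 =264
r41=101001 pc3: +8 =272
r42=101010 pc3: +8 =280
r43=101011 pc4: +16 =296
r44=101100 pc3: +8 =304
r45=101101 pc4: +16 =320
r46=101110 pc4: +16 =336
r47=101111 pc5: +32 =368
r48=110000 pc2: +4 =372
r49=110001 pc3: +8 =380
r50=110010 pc3: +8 =388
r51=110011 pc4: +16 =404
r52=110100 pc3: +8 =412
r53=110101 pc4: +16 =428
r54=110110 pc4: +16 =444
r55=110111 pc5: +32 =476
r56=111000 pc3: +8 =484
r57=111001 pc4: +16 =500
r58=111010 pc4: +16 =516
r59=111011 pc5: +32 =548
r60=111100 pc4: +16 =564
r61=111101 pc5: +32 =596
r62=111110 pc5: +32 =628
r63=111111 pc6: +64 =692
r64=1000000 pc1: +2 =694
r65=1000001 pc2: +4 =698
r66=1000010 pc2: +4 =702
r67=1000011 pc3: +8 =710
r68=1000100 pc2: +4 =714
r69=1000101 pc3: +8 =722
r70=1000110 pc3: +8 =730
r71=1000111 pc4: +16 =746
r72=1001000 pc2: +4 =750
r73=1001001 pc3: +8 =758
r74=1001010 pc3: +8 =766
r75=1001011 pc4: +16 =782
r76=1001100 pc3: +8 =790
r77=1001101 pc4: +16 =806
r78=1001110 pc4: +16 =822
r79=1001111 pc5: +32 =854
r80=1010000 pc2: +4 =858
r81=1010001 pc3: +8 =866
r82=1010010 pc3: +8 =874
r83=1010011 pc4: +16 =890
r84=1010100 pc3: +8 =898
r85=1010101 pc4: +16 =914
r86=1010110 pc4: +16 =930
r87=1010111 pc5: +32 =962
r88=1011000 pc3: +8 =970
r89=1011001 pc4: +16 =986
r90=1011010 pc4: +16 =1002
r91=1011011 pc5: +32 =1034
r92=1011100 pc4: +16 =1050
r93=1011101 pc5: +32 =1082
r94=1011110 pc5: +32 =1114
r95=1011111 pc6: +64 =1178

Answer: 1178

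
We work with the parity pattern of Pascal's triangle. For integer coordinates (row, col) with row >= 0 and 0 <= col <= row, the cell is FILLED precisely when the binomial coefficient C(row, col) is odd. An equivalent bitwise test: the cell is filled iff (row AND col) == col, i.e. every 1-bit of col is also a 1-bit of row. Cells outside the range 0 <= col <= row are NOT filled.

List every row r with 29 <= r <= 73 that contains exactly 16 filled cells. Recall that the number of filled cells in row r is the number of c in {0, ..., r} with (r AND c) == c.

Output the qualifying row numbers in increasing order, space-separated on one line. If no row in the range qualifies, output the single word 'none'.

Answer: 29 30 39 43 45 46 51 53 54 57 58 60 71

Derivation:
Row r has 2^popcount(r) filled cells, so we need popcount(r) = log2(16) = 4.
Scan r = 29..73 and keep those with exactly 4 one-bits:
r=29=11101 popcount=4 -> KEEP
r=30=11110 popcount=4 -> KEEP
r=31=11111 popcount=5 -> skip
r=32=100000 popcount=1 -> skip
r=33=100001 popcount=2 -> skip
r=34=100010 popcount=2 -> skip
r=35=100011 popcount=3 -> skip
r=36=100100 popcount=2 -> skip
r=37=100101 popcount=3 -> skip
r=38=100110 popcount=3 -> skip
r=39=100111 popcount=4 -> KEEP
r=40=101000 popcount=2 -> skip
r=41=101001 popcount=3 -> skip
r=42=101010 popcount=3 -> skip
r=43=101011 popcount=4 -> KEEP
r=44=101100 popcount=3 -> skip
r=45=101101 popcount=4 -> KEEP
r=46=101110 popcount=4 -> KEEP
r=47=101111 popcount=5 -> skip
r=48=110000 popcount=2 -> skip
r=49=110001 popcount=3 -> skip
r=50=110010 popcount=3 -> skip
r=51=110011 popcount=4 -> KEEP
r=52=110100 popcount=3 -> skip
r=53=110101 popcount=4 -> KEEP
r=54=110110 popcount=4 -> KEEP
r=55=110111 popcount=5 -> skip
r=56=111000 popcount=3 -> skip
r=57=111001 popcount=4 -> KEEP
r=58=111010 popcount=4 -> KEEP
r=59=111011 popcount=5 -> skip
r=60=111100 popcount=4 -> KEEP
r=61=111101 popcount=5 -> skip
r=62=111110 popcount=5 -> skip
r=63=111111 popcount=6 -> skip
r=64=1000000 popcount=1 -> skip
r=65=1000001 popcount=2 -> skip
r=66=1000010 popcount=2 -> skip
r=67=1000011 popcount=3 -> skip
r=68=1000100 popcount=2 -> skip
r=69=1000101 popcount=3 -> skip
r=70=1000110 popcount=3 -> skip
r=71=1000111 popcount=4 -> KEEP
r=72=1001000 popcount=2 -> skip
r=73=1001001 popcount=3 -> skip
Kept rows: 29 30 39 43 45 46 51 53 54 57 58 60 71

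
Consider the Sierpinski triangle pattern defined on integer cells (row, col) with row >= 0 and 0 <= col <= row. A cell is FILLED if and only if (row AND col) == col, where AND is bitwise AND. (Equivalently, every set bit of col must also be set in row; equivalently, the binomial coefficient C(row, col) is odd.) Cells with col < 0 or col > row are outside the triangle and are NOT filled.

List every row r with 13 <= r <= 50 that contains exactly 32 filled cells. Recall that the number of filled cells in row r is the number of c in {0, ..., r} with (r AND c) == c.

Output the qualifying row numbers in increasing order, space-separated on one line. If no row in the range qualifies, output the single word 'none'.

Row r has 2^popcount(r) filled cells, so we need popcount(r) = log2(32) = 5.
Scan r = 13..50 and keep those with exactly 5 one-bits:
r=13=1101 popcount=3 -> skip
r=14=1110 popcount=3 -> skip
r=15=1111 popcount=4 -> skip
r=16=10000 popcount=1 -> skip
r=17=10001 popcount=2 -> skip
r=18=10010 popcount=2 -> skip
r=19=10011 popcount=3 -> skip
r=20=10100 popcount=2 -> skip
r=21=10101 popcount=3 -> skip
r=22=10110 popcount=3 -> skip
r=23=10111 popcount=4 -> skip
r=24=11000 popcount=2 -> skip
r=25=11001 popcount=3 -> skip
r=26=11010 popcount=3 -> skip
r=27=11011 popcount=4 -> skip
r=28=11100 popcount=3 -> skip
r=29=11101 popcount=4 -> skip
r=30=11110 popcount=4 -> skip
r=31=11111 popcount=5 -> KEEP
r=32=100000 popcount=1 -> skip
r=33=100001 popcount=2 -> skip
r=34=100010 popcount=2 -> skip
r=35=100011 popcount=3 -> skip
r=36=100100 popcount=2 -> skip
r=37=100101 popcount=3 -> skip
r=38=100110 popcount=3 -> skip
r=39=100111 popcount=4 -> skip
r=40=101000 popcount=2 -> skip
r=41=101001 popcount=3 -> skip
r=42=101010 popcount=3 -> skip
r=43=101011 popcount=4 -> skip
r=44=101100 popcount=3 -> skip
r=45=101101 popcount=4 -> skip
r=46=101110 popcount=4 -> skip
r=47=101111 popcount=5 -> KEEP
r=48=110000 popcount=2 -> skip
r=49=110001 popcount=3 -> skip
r=50=110010 popcount=3 -> skip
Kept rows: 31 47

Answer: 31 47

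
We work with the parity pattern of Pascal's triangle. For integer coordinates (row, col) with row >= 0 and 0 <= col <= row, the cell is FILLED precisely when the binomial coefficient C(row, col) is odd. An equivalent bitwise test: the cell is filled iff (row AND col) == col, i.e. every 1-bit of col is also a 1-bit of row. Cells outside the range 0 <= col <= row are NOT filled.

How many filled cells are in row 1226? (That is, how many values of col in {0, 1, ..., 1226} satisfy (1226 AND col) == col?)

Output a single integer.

1226 in binary = 10011001010
popcount(1226) = number of 1-bits in 10011001010 = 5
A col c satisfies (1226 AND c) == c iff every set bit of c is also set in 1226; each of the 5 set bits of 1226 can independently be on or off in c.
count = 2^5 = 32

Answer: 32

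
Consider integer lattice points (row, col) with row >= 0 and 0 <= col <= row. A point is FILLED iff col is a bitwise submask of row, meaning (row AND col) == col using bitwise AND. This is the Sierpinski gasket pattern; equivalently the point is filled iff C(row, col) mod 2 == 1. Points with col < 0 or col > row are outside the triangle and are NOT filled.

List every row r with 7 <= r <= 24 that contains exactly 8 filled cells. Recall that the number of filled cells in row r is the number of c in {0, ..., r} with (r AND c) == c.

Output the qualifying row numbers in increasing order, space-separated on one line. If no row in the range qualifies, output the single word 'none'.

Row r has 2^popcount(r) filled cells, so we need popcount(r) = log2(8) = 3.
Scan r = 7..24 and keep those with exactly 3 one-bits:
r=7=111 popcount=3 -> KEEP
r=8=1000 popcount=1 -> skip
r=9=1001 popcount=2 -> skip
r=10=1010 popcount=2 -> skip
r=11=1011 popcount=3 -> KEEP
r=12=1100 popcount=2 -> skip
r=13=1101 popcount=3 -> KEEP
r=14=1110 popcount=3 -> KEEP
r=15=1111 popcount=4 -> skip
r=16=10000 popcount=1 -> skip
r=17=10001 popcount=2 -> skip
r=18=10010 popcount=2 -> skip
r=19=10011 popcount=3 -> KEEP
r=20=10100 popcount=2 -> skip
r=21=10101 popcount=3 -> KEEP
r=22=10110 popcount=3 -> KEEP
r=23=10111 popcount=4 -> skip
r=24=11000 popcount=2 -> skip
Kept rows: 7 11 13 14 19 21 22

Answer: 7 11 13 14 19 21 22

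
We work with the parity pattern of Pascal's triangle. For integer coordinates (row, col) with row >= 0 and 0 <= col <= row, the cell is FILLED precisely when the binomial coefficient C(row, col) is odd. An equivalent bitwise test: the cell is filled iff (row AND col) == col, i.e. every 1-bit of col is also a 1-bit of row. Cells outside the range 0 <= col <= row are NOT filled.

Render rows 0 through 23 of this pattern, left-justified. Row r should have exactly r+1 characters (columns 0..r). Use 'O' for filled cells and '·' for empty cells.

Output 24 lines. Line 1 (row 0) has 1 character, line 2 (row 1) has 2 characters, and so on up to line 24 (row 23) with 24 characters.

r0=0: O
r1=1: OO
r2=10: O·O
r3=11: OOOO
r4=100: O···O
r5=101: OO··OO
r6=110: O·O·O·O
r7=111: OOOOOOOO
r8=1000: O·······O
r9=1001: OO······OO
r10=1010: O·O·····O·O
r11=1011: OOOO····OOOO
r12=1100: O···O···O···O
r13=1101: OO··OO··OO··OO
r14=1110: O·O·O·O·O·O·O·O
r15=1111: OOOOOOOOOOOOOOOO
r16=10000: O···············O
r17=10001: OO··············OO
r18=10010: O·O·············O·O
r19=10011: OOOO············OOOO
r20=10100: O···O···········O···O
r21=10101: OO··OO··········OO··OO
r22=10110: O·O·O·O·········O·O·O·O
r23=10111: OOOOOOOO········OOOOOOOO

Answer: O
OO
O·O
OOOO
O···O
OO··OO
O·O·O·O
OOOOOOOO
O·······O
OO······OO
O·O·····O·O
OOOO····OOOO
O···O···O···O
OO··OO··OO··OO
O·O·O·O·O·O·O·O
OOOOOOOOOOOOOOOO
O···············O
OO··············OO
O·O·············O·O
OOOO············OOOO
O···O···········O···O
OO··OO··········OO··OO
O·O·O·O·········O·O·O·O
OOOOOOOO········OOOOOOOO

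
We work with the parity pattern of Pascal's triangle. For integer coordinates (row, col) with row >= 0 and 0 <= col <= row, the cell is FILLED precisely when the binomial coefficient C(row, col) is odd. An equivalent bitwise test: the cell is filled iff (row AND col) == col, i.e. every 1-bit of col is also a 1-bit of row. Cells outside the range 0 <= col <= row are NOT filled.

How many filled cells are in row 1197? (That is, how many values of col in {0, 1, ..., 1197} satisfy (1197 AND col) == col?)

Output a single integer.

1197 in binary = 10010101101
popcount(1197) = number of 1-bits in 10010101101 = 6
A col c satisfies (1197 AND c) == c iff every set bit of c is also set in 1197; each of the 6 set bits of 1197 can independently be on or off in c.
count = 2^6 = 64

Answer: 64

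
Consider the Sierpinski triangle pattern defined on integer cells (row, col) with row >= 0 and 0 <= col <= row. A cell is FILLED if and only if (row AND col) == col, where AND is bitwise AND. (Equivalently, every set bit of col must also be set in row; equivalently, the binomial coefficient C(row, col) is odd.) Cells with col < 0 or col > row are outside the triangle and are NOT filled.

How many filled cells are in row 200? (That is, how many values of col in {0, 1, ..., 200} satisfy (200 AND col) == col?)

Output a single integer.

200 in binary = 11001000
popcount(200) = number of 1-bits in 11001000 = 3
A col c satisfies (200 AND c) == c iff every set bit of c is also set in 200; each of the 3 set bits of 200 can independently be on or off in c.
count = 2^3 = 8

Answer: 8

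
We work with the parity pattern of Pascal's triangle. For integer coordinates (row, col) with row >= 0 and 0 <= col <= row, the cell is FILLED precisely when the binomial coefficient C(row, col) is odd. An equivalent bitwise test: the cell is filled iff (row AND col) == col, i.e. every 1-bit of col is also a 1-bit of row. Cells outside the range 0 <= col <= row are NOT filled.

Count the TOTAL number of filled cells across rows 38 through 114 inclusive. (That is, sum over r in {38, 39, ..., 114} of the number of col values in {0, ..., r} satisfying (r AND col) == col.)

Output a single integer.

Answer: 1306

Derivation:
r38=100110 pc3: +8 =8
r39=100111 pc4: +16 =24
r40=101000 pc2: +4 =28
r41=101001 pc3: +8 =36
r42=101010 pc3: +8 =44
r43=101011 pc4: +16 =60
r44=101100 pc3: +8 =68
r45=101101 pc4: +16 =84
r46=101110 pc4: +16 =100
r47=101111 pc5: +32 =132
r48=110000 pc2: +4 =136
r49=110001 pc3: +8 =144
r50=110010 pc3: +8 =152
r51=110011 pc4: +16 =168
r52=110100 pc3: +8 =176
r53=110101 pc4: +16 =192
r54=110110 pc4: +16 =208
r55=110111 pc5: +32 =240
r56=111000 pc3: +8 =248
r57=111001 pc4: +16 =264
r58=111010 pc4: +16 =280
r59=111011 pc5: +32 =312
r60=111100 pc4: +16 =328
r61=111101 pc5: +32 =360
r62=111110 pc5: +32 =392
r63=111111 pc6: +64 =456
r64=1000000 pc1: +2 =458
r65=1000001 pc2: +4 =462
r66=1000010 pc2: +4 =466
r67=1000011 pc3: +8 =474
r68=1000100 pc2: +4 =478
r69=1000101 pc3: +8 =486
r70=1000110 pc3: +8 =494
r71=1000111 pc4: +16 =510
r72=1001000 pc2: +4 =514
r73=1001001 pc3: +8 =522
r74=1001010 pc3: +8 =530
r75=1001011 pc4: +16 =546
r76=1001100 pc3: +8 =554
r77=1001101 pc4: +16 =570
r78=1001110 pc4: +16 =586
r79=1001111 pc5: +32 =618
r80=1010000 pc2: +4 =622
r81=1010001 pc3: +8 =630
r82=1010010 pc3: +8 =638
r83=1010011 pc4: +16 =654
r84=1010100 pc3: +8 =662
r85=1010101 pc4: +16 =678
r86=1010110 pc4: +16 =694
r87=1010111 pc5: +32 =726
r88=1011000 pc3: +8 =734
r89=1011001 pc4: +16 =750
r90=1011010 pc4: +16 =766
r91=1011011 pc5: +32 =798
r92=1011100 pc4: +16 =814
r93=1011101 pc5: +32 =846
r94=1011110 pc5: +32 =878
r95=1011111 pc6: +64 =942
r96=1100000 pc2: +4 =946
r97=1100001 pc3: +8 =954
r98=1100010 pc3: +8 =962
r99=1100011 pc4: +16 =978
r100=1100100 pc3: +8 =986
r101=1100101 pc4: +16 =1002
r102=1100110 pc4: +16 =1018
r103=1100111 pc5: +32 =1050
r104=1101000 pc3: +8 =1058
r105=1101001 pc4: +16 =1074
r106=1101010 pc4: +16 =1090
r107=1101011 pc5: +32 =1122
r108=1101100 pc4: +16 =1138
r109=1101101 pc5: +32 =1170
r110=1101110 pc5: +32 =1202
r111=1101111 pc6: +64 =1266
r112=1110000 pc3: +8 =1274
r113=1110001 pc4: +16 =1290
r114=1110010 pc4: +16 =1306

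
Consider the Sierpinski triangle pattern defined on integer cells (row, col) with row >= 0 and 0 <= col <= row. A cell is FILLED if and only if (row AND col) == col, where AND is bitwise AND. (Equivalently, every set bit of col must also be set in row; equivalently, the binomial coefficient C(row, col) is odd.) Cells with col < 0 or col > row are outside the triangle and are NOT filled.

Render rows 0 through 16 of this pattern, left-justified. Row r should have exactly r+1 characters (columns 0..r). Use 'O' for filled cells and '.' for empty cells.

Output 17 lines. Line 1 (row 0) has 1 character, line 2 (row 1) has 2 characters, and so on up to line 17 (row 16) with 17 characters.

r0=0: O
r1=1: OO
r2=10: O.O
r3=11: OOOO
r4=100: O...O
r5=101: OO..OO
r6=110: O.O.O.O
r7=111: OOOOOOOO
r8=1000: O.......O
r9=1001: OO......OO
r10=1010: O.O.....O.O
r11=1011: OOOO....OOOO
r12=1100: O...O...O...O
r13=1101: OO..OO..OO..OO
r14=1110: O.O.O.O.O.O.O.O
r15=1111: OOOOOOOOOOOOOOOO
r16=10000: O...............O

Answer: O
OO
O.O
OOOO
O...O
OO..OO
O.O.O.O
OOOOOOOO
O.......O
OO......OO
O.O.....O.O
OOOO....OOOO
O...O...O...O
OO..OO..OO..OO
O.O.O.O.O.O.O.O
OOOOOOOOOOOOOOOO
O...............O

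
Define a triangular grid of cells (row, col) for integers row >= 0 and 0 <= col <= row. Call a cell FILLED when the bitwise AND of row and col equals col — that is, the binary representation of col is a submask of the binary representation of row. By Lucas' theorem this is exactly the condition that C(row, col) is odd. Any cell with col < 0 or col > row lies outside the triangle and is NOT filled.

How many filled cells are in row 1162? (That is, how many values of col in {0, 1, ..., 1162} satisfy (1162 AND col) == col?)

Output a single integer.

Answer: 16

Derivation:
1162 in binary = 10010001010
popcount(1162) = number of 1-bits in 10010001010 = 4
A col c satisfies (1162 AND c) == c iff every set bit of c is also set in 1162; each of the 4 set bits of 1162 can independently be on or off in c.
count = 2^4 = 16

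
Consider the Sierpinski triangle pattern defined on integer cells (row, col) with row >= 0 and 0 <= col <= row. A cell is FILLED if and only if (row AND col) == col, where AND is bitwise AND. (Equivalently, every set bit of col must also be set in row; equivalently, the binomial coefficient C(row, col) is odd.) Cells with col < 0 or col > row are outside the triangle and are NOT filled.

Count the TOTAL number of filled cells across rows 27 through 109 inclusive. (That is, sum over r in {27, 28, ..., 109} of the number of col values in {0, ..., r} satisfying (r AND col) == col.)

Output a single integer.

Answer: 1288

Derivation:
r27=11011 pc4: +16 =16
r28=11100 pc3: +8 =24
r29=11101 pc4: +16 =40
r30=11110 pc4: +16 =56
r31=11111 pc5: +32 =88
r32=100000 pc1: +2 =90
r33=100001 pc2: +4 =94
r34=100010 pc2: +4 =98
r35=100011 pc3: +8 =106
r36=100100 pc2: +4 =110
r37=100101 pc3: +8 =118
r38=100110 pc3: +8 =126
r39=100111 pc4: +16 =142
r40=101000 pc2: +4 =146
r41=101001 pc3: +8 =154
r42=101010 pc3: +8 =162
r43=101011 pc4: +16 =178
r44=101100 pc3: +8 =186
r45=101101 pc4: +16 =202
r46=101110 pc4: +16 =218
r47=101111 pc5: +32 =250
r48=110000 pc2: +4 =254
r49=110001 pc3: +8 =262
r50=110010 pc3: +8 =270
r51=110011 pc4: +16 =286
r52=110100 pc3: +8 =294
r53=110101 pc4: +16 =310
r54=110110 pc4: +16 =326
r55=110111 pc5: +32 =358
r56=111000 pc3: +8 =366
r57=111001 pc4: +16 =382
r58=111010 pc4: +16 =398
r59=111011 pc5: +32 =430
r60=111100 pc4: +16 =446
r61=111101 pc5: +32 =478
r62=111110 pc5: +32 =510
r63=111111 pc6: +64 =574
r64=1000000 pc1: +2 =576
r65=1000001 pc2: +4 =580
r66=1000010 pc2: +4 =584
r67=1000011 pc3: +8 =592
r68=1000100 pc2: +4 =596
r69=1000101 pc3: +8 =604
r70=1000110 pc3: +8 =612
r71=1000111 pc4: +16 =628
r72=1001000 pc2: +4 =632
r73=1001001 pc3: +8 =640
r74=1001010 pc3: +8 =648
r75=1001011 pc4: +16 =664
r76=1001100 pc3: +8 =672
r77=1001101 pc4: +16 =688
r78=1001110 pc4: +16 =704
r79=1001111 pc5: +32 =736
r80=1010000 pc2: +4 =740
r81=1010001 pc3: +8 =748
r82=1010010 pc3: +8 =756
r83=1010011 pc4: +16 =772
r84=1010100 pc3: +8 =780
r85=1010101 pc4: +16 =796
r86=1010110 pc4: +16 =812
r87=1010111 pc5: +32 =844
r88=1011000 pc3: +8 =852
r89=1011001 pc4: +16 =868
r90=1011010 pc4: +16 =884
r91=1011011 pc5: +32 =916
r92=1011100 pc4: +16 =932
r93=1011101 pc5: +32 =964
r94=1011110 pc5: +32 =996
r95=1011111 pc6: +64 =1060
r96=1100000 pc2: +4 =1064
r97=1100001 pc3: +8 =1072
r98=1100010 pc3: +8 =1080
r99=1100011 pc4: +16 =1096
r100=1100100 pc3: +8 =1104
r101=1100101 pc4: +16 =1120
r102=1100110 pc4: +16 =1136
r103=1100111 pc5: +32 =1168
r104=1101000 pc3: +8 =1176
r105=1101001 pc4: +16 =1192
r106=1101010 pc4: +16 =1208
r107=1101011 pc5: +32 =1240
r108=1101100 pc4: +16 =1256
r109=1101101 pc5: +32 =1288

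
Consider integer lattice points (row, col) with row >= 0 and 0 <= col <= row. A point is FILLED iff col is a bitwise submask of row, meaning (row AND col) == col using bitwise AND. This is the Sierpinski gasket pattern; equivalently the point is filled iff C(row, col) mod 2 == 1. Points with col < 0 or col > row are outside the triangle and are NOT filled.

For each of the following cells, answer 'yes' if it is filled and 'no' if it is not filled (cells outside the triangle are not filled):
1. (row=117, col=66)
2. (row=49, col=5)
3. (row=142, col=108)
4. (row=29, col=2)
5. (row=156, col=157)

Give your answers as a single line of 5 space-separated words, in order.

(117,66): row=0b1110101, col=0b1000010, row AND col = 0b1000000 = 64; 64 != 66 -> empty
(49,5): row=0b110001, col=0b101, row AND col = 0b1 = 1; 1 != 5 -> empty
(142,108): row=0b10001110, col=0b1101100, row AND col = 0b1100 = 12; 12 != 108 -> empty
(29,2): row=0b11101, col=0b10, row AND col = 0b0 = 0; 0 != 2 -> empty
(156,157): col outside [0, 156] -> not filled

Answer: no no no no no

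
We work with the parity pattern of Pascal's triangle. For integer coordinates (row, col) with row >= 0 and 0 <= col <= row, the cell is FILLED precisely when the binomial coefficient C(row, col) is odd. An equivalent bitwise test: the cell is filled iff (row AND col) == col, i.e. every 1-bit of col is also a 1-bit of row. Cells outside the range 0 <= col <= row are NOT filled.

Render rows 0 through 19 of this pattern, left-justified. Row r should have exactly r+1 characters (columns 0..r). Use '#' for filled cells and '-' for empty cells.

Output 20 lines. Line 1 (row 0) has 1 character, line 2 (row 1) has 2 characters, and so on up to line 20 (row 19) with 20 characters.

r0=0: #
r1=1: ##
r2=10: #-#
r3=11: ####
r4=100: #---#
r5=101: ##--##
r6=110: #-#-#-#
r7=111: ########
r8=1000: #-------#
r9=1001: ##------##
r10=1010: #-#-----#-#
r11=1011: ####----####
r12=1100: #---#---#---#
r13=1101: ##--##--##--##
r14=1110: #-#-#-#-#-#-#-#
r15=1111: ################
r16=10000: #---------------#
r17=10001: ##--------------##
r18=10010: #-#-------------#-#
r19=10011: ####------------####

Answer: #
##
#-#
####
#---#
##--##
#-#-#-#
########
#-------#
##------##
#-#-----#-#
####----####
#---#---#---#
##--##--##--##
#-#-#-#-#-#-#-#
################
#---------------#
##--------------##
#-#-------------#-#
####------------####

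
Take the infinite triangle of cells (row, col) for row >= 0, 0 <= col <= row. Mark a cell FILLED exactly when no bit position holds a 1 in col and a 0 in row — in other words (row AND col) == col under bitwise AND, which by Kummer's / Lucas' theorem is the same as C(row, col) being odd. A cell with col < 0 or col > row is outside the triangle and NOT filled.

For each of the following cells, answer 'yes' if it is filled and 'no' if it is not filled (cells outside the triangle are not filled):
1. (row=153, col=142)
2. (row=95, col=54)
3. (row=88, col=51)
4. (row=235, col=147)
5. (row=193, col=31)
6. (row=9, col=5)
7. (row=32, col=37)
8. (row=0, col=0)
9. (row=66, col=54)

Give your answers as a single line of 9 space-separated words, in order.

Answer: no no no no no no no yes no

Derivation:
(153,142): row=0b10011001, col=0b10001110, row AND col = 0b10001000 = 136; 136 != 142 -> empty
(95,54): row=0b1011111, col=0b110110, row AND col = 0b10110 = 22; 22 != 54 -> empty
(88,51): row=0b1011000, col=0b110011, row AND col = 0b10000 = 16; 16 != 51 -> empty
(235,147): row=0b11101011, col=0b10010011, row AND col = 0b10000011 = 131; 131 != 147 -> empty
(193,31): row=0b11000001, col=0b11111, row AND col = 0b1 = 1; 1 != 31 -> empty
(9,5): row=0b1001, col=0b101, row AND col = 0b1 = 1; 1 != 5 -> empty
(32,37): col outside [0, 32] -> not filled
(0,0): row=0b0, col=0b0, row AND col = 0b0 = 0; 0 == 0 -> filled
(66,54): row=0b1000010, col=0b110110, row AND col = 0b10 = 2; 2 != 54 -> empty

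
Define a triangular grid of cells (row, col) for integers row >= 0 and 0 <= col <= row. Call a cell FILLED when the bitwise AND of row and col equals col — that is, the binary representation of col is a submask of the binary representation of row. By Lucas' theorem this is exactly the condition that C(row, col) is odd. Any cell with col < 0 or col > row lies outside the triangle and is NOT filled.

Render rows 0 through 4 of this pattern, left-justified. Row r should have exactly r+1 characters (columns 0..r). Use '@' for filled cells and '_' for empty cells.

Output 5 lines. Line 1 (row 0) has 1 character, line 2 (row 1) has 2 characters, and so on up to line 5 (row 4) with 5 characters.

r0=0: @
r1=1: @@
r2=10: @_@
r3=11: @@@@
r4=100: @___@

Answer: @
@@
@_@
@@@@
@___@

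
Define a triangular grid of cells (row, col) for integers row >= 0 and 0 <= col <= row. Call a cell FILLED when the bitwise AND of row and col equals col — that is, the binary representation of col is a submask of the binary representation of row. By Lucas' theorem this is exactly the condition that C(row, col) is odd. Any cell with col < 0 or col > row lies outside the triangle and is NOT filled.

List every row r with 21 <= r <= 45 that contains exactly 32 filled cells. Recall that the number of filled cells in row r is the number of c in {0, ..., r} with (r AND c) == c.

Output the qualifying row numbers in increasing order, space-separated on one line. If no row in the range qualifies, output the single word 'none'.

Answer: 31

Derivation:
Row r has 2^popcount(r) filled cells, so we need popcount(r) = log2(32) = 5.
Scan r = 21..45 and keep those with exactly 5 one-bits:
r=21=10101 popcount=3 -> skip
r=22=10110 popcount=3 -> skip
r=23=10111 popcount=4 -> skip
r=24=11000 popcount=2 -> skip
r=25=11001 popcount=3 -> skip
r=26=11010 popcount=3 -> skip
r=27=11011 popcount=4 -> skip
r=28=11100 popcount=3 -> skip
r=29=11101 popcount=4 -> skip
r=30=11110 popcount=4 -> skip
r=31=11111 popcount=5 -> KEEP
r=32=100000 popcount=1 -> skip
r=33=100001 popcount=2 -> skip
r=34=100010 popcount=2 -> skip
r=35=100011 popcount=3 -> skip
r=36=100100 popcount=2 -> skip
r=37=100101 popcount=3 -> skip
r=38=100110 popcount=3 -> skip
r=39=100111 popcount=4 -> skip
r=40=101000 popcount=2 -> skip
r=41=101001 popcount=3 -> skip
r=42=101010 popcount=3 -> skip
r=43=101011 popcount=4 -> skip
r=44=101100 popcount=3 -> skip
r=45=101101 popcount=4 -> skip
Kept rows: 31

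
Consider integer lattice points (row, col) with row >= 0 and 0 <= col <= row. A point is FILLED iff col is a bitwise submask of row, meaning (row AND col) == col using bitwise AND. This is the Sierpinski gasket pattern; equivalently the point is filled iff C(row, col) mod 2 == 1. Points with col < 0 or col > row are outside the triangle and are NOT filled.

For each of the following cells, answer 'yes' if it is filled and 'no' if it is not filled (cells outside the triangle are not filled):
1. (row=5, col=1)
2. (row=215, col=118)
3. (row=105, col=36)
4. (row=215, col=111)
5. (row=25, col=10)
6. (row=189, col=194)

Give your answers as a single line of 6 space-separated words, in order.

(5,1): row=0b101, col=0b1, row AND col = 0b1 = 1; 1 == 1 -> filled
(215,118): row=0b11010111, col=0b1110110, row AND col = 0b1010110 = 86; 86 != 118 -> empty
(105,36): row=0b1101001, col=0b100100, row AND col = 0b100000 = 32; 32 != 36 -> empty
(215,111): row=0b11010111, col=0b1101111, row AND col = 0b1000111 = 71; 71 != 111 -> empty
(25,10): row=0b11001, col=0b1010, row AND col = 0b1000 = 8; 8 != 10 -> empty
(189,194): col outside [0, 189] -> not filled

Answer: yes no no no no no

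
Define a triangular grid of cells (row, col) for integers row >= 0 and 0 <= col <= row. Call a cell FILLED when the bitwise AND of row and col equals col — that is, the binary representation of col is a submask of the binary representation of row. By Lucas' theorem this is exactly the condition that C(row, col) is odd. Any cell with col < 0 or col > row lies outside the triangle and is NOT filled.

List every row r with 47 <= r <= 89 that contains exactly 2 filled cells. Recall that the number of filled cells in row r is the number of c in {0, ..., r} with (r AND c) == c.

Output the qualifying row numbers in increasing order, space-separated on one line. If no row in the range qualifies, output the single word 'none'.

Row r has 2^popcount(r) filled cells, so we need popcount(r) = log2(2) = 1.
Scan r = 47..89 and keep those with exactly 1 one-bits:
r=47=101111 popcount=5 -> skip
r=48=110000 popcount=2 -> skip
r=49=110001 popcount=3 -> skip
r=50=110010 popcount=3 -> skip
r=51=110011 popcount=4 -> skip
r=52=110100 popcount=3 -> skip
r=53=110101 popcount=4 -> skip
r=54=110110 popcount=4 -> skip
r=55=110111 popcount=5 -> skip
r=56=111000 popcount=3 -> skip
r=57=111001 popcount=4 -> skip
r=58=111010 popcount=4 -> skip
r=59=111011 popcount=5 -> skip
r=60=111100 popcount=4 -> skip
r=61=111101 popcount=5 -> skip
r=62=111110 popcount=5 -> skip
r=63=111111 popcount=6 -> skip
r=64=1000000 popcount=1 -> KEEP
r=65=1000001 popcount=2 -> skip
r=66=1000010 popcount=2 -> skip
r=67=1000011 popcount=3 -> skip
r=68=1000100 popcount=2 -> skip
r=69=1000101 popcount=3 -> skip
r=70=1000110 popcount=3 -> skip
r=71=1000111 popcount=4 -> skip
r=72=1001000 popcount=2 -> skip
r=73=1001001 popcount=3 -> skip
r=74=1001010 popcount=3 -> skip
r=75=1001011 popcount=4 -> skip
r=76=1001100 popcount=3 -> skip
r=77=1001101 popcount=4 -> skip
r=78=1001110 popcount=4 -> skip
r=79=1001111 popcount=5 -> skip
r=80=1010000 popcount=2 -> skip
r=81=1010001 popcount=3 -> skip
r=82=1010010 popcount=3 -> skip
r=83=1010011 popcount=4 -> skip
r=84=1010100 popcount=3 -> skip
r=85=1010101 popcount=4 -> skip
r=86=1010110 popcount=4 -> skip
r=87=1010111 popcount=5 -> skip
r=88=1011000 popcount=3 -> skip
r=89=1011001 popcount=4 -> skip
Kept rows: 64

Answer: 64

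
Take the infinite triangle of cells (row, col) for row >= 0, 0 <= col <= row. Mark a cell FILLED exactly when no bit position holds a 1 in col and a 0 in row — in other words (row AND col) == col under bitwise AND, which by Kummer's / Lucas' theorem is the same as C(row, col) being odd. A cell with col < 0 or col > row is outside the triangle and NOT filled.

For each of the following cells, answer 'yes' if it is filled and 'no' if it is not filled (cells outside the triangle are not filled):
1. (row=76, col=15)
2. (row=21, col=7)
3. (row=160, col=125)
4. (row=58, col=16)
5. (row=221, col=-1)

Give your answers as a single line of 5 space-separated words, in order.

(76,15): row=0b1001100, col=0b1111, row AND col = 0b1100 = 12; 12 != 15 -> empty
(21,7): row=0b10101, col=0b111, row AND col = 0b101 = 5; 5 != 7 -> empty
(160,125): row=0b10100000, col=0b1111101, row AND col = 0b100000 = 32; 32 != 125 -> empty
(58,16): row=0b111010, col=0b10000, row AND col = 0b10000 = 16; 16 == 16 -> filled
(221,-1): col outside [0, 221] -> not filled

Answer: no no no yes no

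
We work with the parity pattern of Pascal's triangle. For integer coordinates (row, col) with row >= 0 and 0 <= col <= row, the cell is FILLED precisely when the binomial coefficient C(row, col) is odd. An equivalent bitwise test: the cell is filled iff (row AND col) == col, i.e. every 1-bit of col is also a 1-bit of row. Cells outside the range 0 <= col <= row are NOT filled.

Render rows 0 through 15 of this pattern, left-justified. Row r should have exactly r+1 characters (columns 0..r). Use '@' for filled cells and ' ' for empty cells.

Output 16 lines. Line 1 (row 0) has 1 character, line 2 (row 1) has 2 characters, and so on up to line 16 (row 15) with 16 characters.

r0=0: @
r1=1: @@
r2=10: @ @
r3=11: @@@@
r4=100: @   @
r5=101: @@  @@
r6=110: @ @ @ @
r7=111: @@@@@@@@
r8=1000: @       @
r9=1001: @@      @@
r10=1010: @ @     @ @
r11=1011: @@@@    @@@@
r12=1100: @   @   @   @
r13=1101: @@  @@  @@  @@
r14=1110: @ @ @ @ @ @ @ @
r15=1111: @@@@@@@@@@@@@@@@

Answer: @
@@
@ @
@@@@
@   @
@@  @@
@ @ @ @
@@@@@@@@
@       @
@@      @@
@ @     @ @
@@@@    @@@@
@   @   @   @
@@  @@  @@  @@
@ @ @ @ @ @ @ @
@@@@@@@@@@@@@@@@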